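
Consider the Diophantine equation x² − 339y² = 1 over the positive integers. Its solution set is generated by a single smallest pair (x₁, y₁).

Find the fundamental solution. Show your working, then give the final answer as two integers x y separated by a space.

97970 5321

d=339: √d = [18; 2,2,2,1,17,1,2,2,2,36] (ℓ=10, even), read p_9/q_9
a_0=18:  p_0=18·1+0=18,  q_0=18·0+1=1
…
a_2=2:  p_2=2·37+18=92,  q_2=2·2+1=5
a_3=2:  p_3=2·92+37=221,  q_3=2·5+2=12
a_4=1:  p_4=1·221+92=313,  q_4=1·12+5=17
a_5=17:  p_5=17·313+221=5542,  q_5=17·17+12=301
a_6=1:  p_6=1·5542+313=5855,  q_6=1·301+17=318
a_7=2:  p_7=2·5855+5542=17252,  q_7=2·318+301=937
a_8=2:  p_8=2·17252+5855=40359,  q_8=2·937+318=2192
a_9=2:  p_9=2·40359+17252=97970,  q_9=2·2192+937=5321
(x₁, y₁) = (97970, 5321);  97970² − 339·5321² = 1 ✓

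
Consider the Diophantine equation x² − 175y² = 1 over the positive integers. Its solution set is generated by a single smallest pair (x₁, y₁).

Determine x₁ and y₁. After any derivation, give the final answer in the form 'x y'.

√175 → a₀=13, period (4,2,1,2,4,26); ℓ=6 even so k=5
step 0: (13, 1)  from 13·(1,0) + (0,1)
step 1: (53, 4)  from 4·(13,1) + (1,0)
step 2: (119, 9)  from 2·(53,4) + (13,1)
step 3: (172, 13)  from 1·(119,9) + (53,4)
step 4: (463, 35)  from 2·(172,13) + (119,9)
step 5: (2024, 153)  from 4·(463,35) + (172,13)
(x₁, y₁) = (2024, 153);  2024² − 175·153² = 1 ✓

2024 153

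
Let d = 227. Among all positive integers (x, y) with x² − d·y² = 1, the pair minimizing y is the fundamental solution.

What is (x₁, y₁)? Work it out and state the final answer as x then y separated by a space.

226 15

√227 = [15; 15,30, …], period ℓ=2 (even) → k=1
a_0=15:  p_0=15·1+0=15,  q_0=15·0+1=1
a_1=15:  p_1=15·15+1=226,  q_1=15·1+0=15
(x₁, y₁) = (226, 15);  226² − 227·15² = 1 ✓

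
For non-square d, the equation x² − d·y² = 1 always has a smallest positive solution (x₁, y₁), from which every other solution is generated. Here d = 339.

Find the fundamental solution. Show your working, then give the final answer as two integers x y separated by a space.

97970 5321

d=339: √d = [18; 2,2,2,1,17,1,2,2,2,36] (ℓ=10, even), read p_9/q_9
k=0  a_k=18  p_k/q_k = 18/1
…
k=4  a_k=1  p_k/q_k = 313/17
…
k=7  a_k=2  p_k/q_k = 17252/937
k=8  a_k=2  p_k/q_k = 40359/2192
k=9  a_k=2  p_k/q_k = 97970/5321
→ (97970, 5321).  Check: 97970²=9598120900, 339·5321²=9598120899, difference 1.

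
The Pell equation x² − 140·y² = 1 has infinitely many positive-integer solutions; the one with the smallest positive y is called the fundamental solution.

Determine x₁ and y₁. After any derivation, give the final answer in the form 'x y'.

71 6

√140 → a₀=11, period (1,4,1,22); ℓ=4 even so k=3
a_0=11:  p_0=11·1+0=11,  q_0=11·0+1=1
…
a_2=4:  p_2=4·12+11=59,  q_2=4·1+1=5
a_3=1:  p_3=1·59+12=71,  q_3=1·5+1=6
(x₁, y₁) = (71, 6);  71² − 140·6² = 1 ✓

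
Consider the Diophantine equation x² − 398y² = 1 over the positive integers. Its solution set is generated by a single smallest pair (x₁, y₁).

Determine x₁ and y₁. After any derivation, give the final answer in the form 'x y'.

399 20

[19; 1,18,1,38] for √398; ℓ=4 ⇒ convergent index 3
i=0: a=19 ⇒ p=19, q=1
i=1: a=1 ⇒ p=20, q=1
i=2: a=18 ⇒ p=379, q=19
i=3: a=1 ⇒ p=399, q=20
(x₁, y₁) = (399, 20);  399² − 398·20² = 1 ✓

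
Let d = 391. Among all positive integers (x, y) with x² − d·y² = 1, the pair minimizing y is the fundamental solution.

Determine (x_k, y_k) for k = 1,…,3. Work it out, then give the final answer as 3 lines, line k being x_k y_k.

7338680 371133
107712448284799 5447252648880
1580934379957370111960 79951288138564985667

d=391: √d = [19; 1,3,2,2,1,…,3,1,38] (ℓ=16, even), read p_15/q_15
a_0=19:  p_0=19·1+0=19,  q_0=19·0+1=1
a_1=1:  p_1=1·19+1=20,  q_1=1·1+0=1
a_2=3:  p_2=3·20+19=79,  q_2=3·1+1=4
a_3=2:  p_3=2·79+20=178,  q_3=2·4+1=9
a_4=2:  p_4=2·178+79=435,  q_4=2·9+4=22
a_5=1:  p_5=1·435+178=613,  q_5=1·22+9=31
a_6=1:  p_6=1·613+435=1048,  q_6=1·31+22=53
a_7=2:  p_7=2·1048+613=2709,  q_7=2·53+31=137
…
a_10=1:  p_10=1·107747+52519=160266,  q_10=1·5449+2656=8105
…
a_13=2:  p_13=2·696292+268013=1660597,  q_13=2·35213+13554=83980
a_14=3:  p_14=3·1660597+696292=5678083,  q_14=3·83980+35213=287153
a_15=1:  p_15=1·5678083+1660597=7338680,  q_15=1·287153+83980=371133
→ (7338680, 371133).  Check: 7338680²=53856224142400, 391·371133²=53856224142399, difference 1.
(x_2, y_2) = (7338680·7338680 + 391·371133·371133, 7338680·371133 + 371133·7338680) = (107712448284799, 5447252648880)
(x_3, y_3) = (7338680·107712448284799 + 391·371133·5447252648880, 7338680·5447252648880 + 371133·107712448284799) = (1580934379957370111960, 79951288138564985667)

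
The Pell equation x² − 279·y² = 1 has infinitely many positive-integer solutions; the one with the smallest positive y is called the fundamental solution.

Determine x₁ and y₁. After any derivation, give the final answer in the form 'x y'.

1520 91

√279 → a₀=16, period (1,2,2,1,2,2,1,32); ℓ=8 even so k=7
i=0: a=16 ⇒ p=16, q=1
i=1: a=1 ⇒ p=17, q=1
i=2: a=2 ⇒ p=50, q=3
i=3: a=2 ⇒ p=117, q=7
i=4: a=1 ⇒ p=167, q=10
i=5: a=2 ⇒ p=451, q=27
i=6: a=2 ⇒ p=1069, q=64
i=7: a=1 ⇒ p=1520, q=91
fundamental: x₁=1520, y₁=91  (since 2310400 − 279·8281 = 1)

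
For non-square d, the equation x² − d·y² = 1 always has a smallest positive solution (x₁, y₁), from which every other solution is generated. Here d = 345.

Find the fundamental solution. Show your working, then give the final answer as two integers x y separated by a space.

6761 364

√345 = [18; 1,1,2,1,6,1,2,1,1,36, …], period ℓ=10 (even) → k=9
a_0=18:  p_0=18·1+0=18,  q_0=18·0+1=1
…
a_2=1:  p_2=1·19+18=37,  q_2=1·1+1=2
a_3=2:  p_3=2·37+19=93,  q_3=2·2+1=5
a_4=1:  p_4=1·93+37=130,  q_4=1·5+2=7
…
a_6=1:  p_6=1·873+130=1003,  q_6=1·47+7=54
a_7=2:  p_7=2·1003+873=2879,  q_7=2·54+47=155
a_8=1:  p_8=1·2879+1003=3882,  q_8=1·155+54=209
a_9=1:  p_9=1·3882+2879=6761,  q_9=1·209+155=364
→ (6761, 364).  Check: 6761²=45711121, 345·364²=45711120, difference 1.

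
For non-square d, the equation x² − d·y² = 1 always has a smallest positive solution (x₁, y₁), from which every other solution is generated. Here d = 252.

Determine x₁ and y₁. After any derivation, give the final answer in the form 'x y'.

√252 → a₀=15, period (1,6,1,30); ℓ=4 even so k=3
step 0: (15, 1)  from 15·(1,0) + (0,1)
…
step 2: (111, 7)  from 6·(16,1) + (15,1)
step 3: (127, 8)  from 1·(111,7) + (16,1)
(x₁, y₁) = (127, 8);  127² − 252·8² = 1 ✓

127 8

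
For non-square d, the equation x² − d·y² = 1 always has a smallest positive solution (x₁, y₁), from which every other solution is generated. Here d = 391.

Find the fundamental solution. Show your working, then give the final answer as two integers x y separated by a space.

7338680 371133

[19; 1,3,2,2,1,…,3,1,38] for √391; ℓ=16 ⇒ convergent index 15
i=0: a=19 ⇒ p=19, q=1
…
i=2: a=3 ⇒ p=79, q=4
i=3: a=2 ⇒ p=178, q=9
i=4: a=2 ⇒ p=435, q=22
i=5: a=1 ⇒ p=613, q=31
i=6: a=1 ⇒ p=1048, q=53
i=7: a=2 ⇒ p=2709, q=137
…
i=9: a=2 ⇒ p=107747, q=5449
i=10: a=1 ⇒ p=160266, q=8105
i=11: a=1 ⇒ p=268013, q=13554
…
i=13: a=2 ⇒ p=1660597, q=83980
i=14: a=3 ⇒ p=5678083, q=287153
i=15: a=1 ⇒ p=7338680, q=371133
(x₁, y₁) = (7338680, 371133);  7338680² − 391·371133² = 1 ✓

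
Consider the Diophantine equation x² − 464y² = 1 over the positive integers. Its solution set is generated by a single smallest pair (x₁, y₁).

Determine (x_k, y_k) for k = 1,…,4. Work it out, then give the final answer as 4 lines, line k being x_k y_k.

9801 455
192119201 8918910
3765920568201 174828473365
73819574785756801 3426987725981820

√464 → a₀=21, period (1,1,5,1,1,1,5,1,1,42); ℓ=10 even so k=9
k=0  a_k=21  p_k/q_k = 21/1
k=1  a_k=1  p_k/q_k = 22/1
k=2  a_k=1  p_k/q_k = 43/2
k=3  a_k=5  p_k/q_k = 237/11
k=4  a_k=1  p_k/q_k = 280/13
…
k=6  a_k=1  p_k/q_k = 797/37
k=7  a_k=5  p_k/q_k = 4502/209
k=8  a_k=1  p_k/q_k = 5299/246
k=9  a_k=1  p_k/q_k = 9801/455
fundamental: x₁=9801, y₁=455  (since 96059601 − 464·207025 = 1)
k=2:  x_2 = 9801·9801+464·455·455 = 192119201,  y_2 = 9801·455+455·9801 = 8918910
k=3:  x_3 = 9801·192119201+464·455·8918910 = 3765920568201,  y_3 = 9801·8918910+455·192119201 = 174828473365
k=4:  x_4 = 9801·3765920568201+464·455·174828473365 = 73819574785756801,  y_4 = 9801·174828473365+455·3765920568201 = 3426987725981820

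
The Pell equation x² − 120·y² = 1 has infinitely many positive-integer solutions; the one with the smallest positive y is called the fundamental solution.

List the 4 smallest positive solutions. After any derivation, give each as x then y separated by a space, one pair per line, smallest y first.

11 1
241 22
5291 483
116161 10604

[10; 1,20] for √120; ℓ=2 ⇒ convergent index 1
step 0: (10, 1)  from 10·(1,0) + (0,1)
step 1: (11, 1)  from 1·(10,1) + (1,0)
fundamental: x₁=11, y₁=1  (since 121 − 120·1 = 1)
k=2:  x_2 = 11·11+120·1·1 = 241,  y_2 = 11·1+1·11 = 22
k=3:  x_3 = 11·241+120·1·22 = 5291,  y_3 = 11·22+1·241 = 483
k=4:  x_4 = 11·5291+120·1·483 = 116161,  y_4 = 11·483+1·5291 = 10604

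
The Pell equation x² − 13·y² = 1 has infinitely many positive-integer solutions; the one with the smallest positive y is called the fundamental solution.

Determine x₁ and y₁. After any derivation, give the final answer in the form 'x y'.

√13 = [3; 1,1,1,1,6, …], period ℓ=5 (odd) → k=9
step 0: (3, 1)  from 3·(1,0) + (0,1)
…
step 2: (7, 2)  from 1·(4,1) + (3,1)
…
step 5: (119, 33)  from 6·(18,5) + (11,3)
…
step 7: (256, 71)  from 1·(137,38) + (119,33)
step 8: (393, 109)  from 1·(256,71) + (137,38)
step 9: (649, 180)  from 1·(393,109) + (256,71)
fundamental: x₁=649, y₁=180  (since 421201 − 13·32400 = 1)

649 180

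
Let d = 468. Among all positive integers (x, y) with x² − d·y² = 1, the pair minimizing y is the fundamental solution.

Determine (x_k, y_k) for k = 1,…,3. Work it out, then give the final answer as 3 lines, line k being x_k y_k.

√468 → a₀=21, period (1,1,1,2,1,1,1,42); ℓ=8 even so k=7
step 0: (21, 1)  from 21·(1,0) + (0,1)
…
step 2: (43, 2)  from 1·(22,1) + (21,1)
…
step 4: (173, 8)  from 2·(65,3) + (43,2)
…
step 6: (411, 19)  from 1·(238,11) + (173,8)
step 7: (649, 30)  from 1·(411,19) + (238,11)
→ (649, 30).  Check: 649²=421201, 468·30²=421200, difference 1.
(x_2, y_2) = (649·649 + 468·30·30, 649·30 + 30·649) = (842401, 38940)
(x_3, y_3) = (649·842401 + 468·30·38940, 649·38940 + 30·842401) = (1093435849, 50544090)

649 30
842401 38940
1093435849 50544090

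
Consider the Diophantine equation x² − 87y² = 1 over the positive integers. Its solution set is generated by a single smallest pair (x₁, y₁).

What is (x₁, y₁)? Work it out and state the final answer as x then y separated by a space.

28 3

d=87: √d = [9; 3,18] (ℓ=2, even), read p_1/q_1
step 0: (9, 1)  from 9·(1,0) + (0,1)
step 1: (28, 3)  from 3·(9,1) + (1,0)
(x₁, y₁) = (28, 3);  28² − 87·3² = 1 ✓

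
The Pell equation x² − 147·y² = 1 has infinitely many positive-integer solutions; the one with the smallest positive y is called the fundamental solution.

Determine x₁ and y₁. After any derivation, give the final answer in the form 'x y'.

[12; 8,24] for √147; ℓ=2 ⇒ convergent index 1
k=0  a_k=12  p_k/q_k = 12/1
k=1  a_k=8  p_k/q_k = 97/8
fundamental: x₁=97, y₁=8  (since 9409 − 147·64 = 1)

97 8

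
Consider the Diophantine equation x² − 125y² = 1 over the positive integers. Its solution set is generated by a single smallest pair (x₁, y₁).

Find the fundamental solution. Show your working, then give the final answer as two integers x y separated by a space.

[11; 5,1,1,5,22] for √125; ℓ=5 ⇒ convergent index 9
k=0  a_k=11  p_k/q_k = 11/1
k=1  a_k=5  p_k/q_k = 56/5
k=2  a_k=1  p_k/q_k = 67/6
k=3  a_k=1  p_k/q_k = 123/11
…
k=5  a_k=22  p_k/q_k = 15127/1353
k=6  a_k=5  p_k/q_k = 76317/6826
k=7  a_k=1  p_k/q_k = 91444/8179
k=8  a_k=1  p_k/q_k = 167761/15005
k=9  a_k=5  p_k/q_k = 930249/83204
fundamental: x₁=930249, y₁=83204  (since 865363202001 − 125·6922905616 = 1)

930249 83204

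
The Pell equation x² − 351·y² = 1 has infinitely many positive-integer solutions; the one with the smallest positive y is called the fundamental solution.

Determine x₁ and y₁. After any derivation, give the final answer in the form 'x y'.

√351 = [18; 1,2,1,3,2,2,2,3,1,2,1,36, …], period ℓ=12 (even) → k=11
step 0: (18, 1)  from 18·(1,0) + (0,1)
step 1: (19, 1)  from 1·(18,1) + (1,0)
…
step 3: (75, 4)  from 1·(56,3) + (19,1)
step 4: (281, 15)  from 3·(75,4) + (56,3)
…
step 6: (1555, 83)  from 2·(637,34) + (281,15)
step 7: (3747, 200)  from 2·(1555,83) + (637,34)
step 8: (12796, 683)  from 3·(3747,200) + (1555,83)
step 9: (16543, 883)  from 1·(12796,683) + (3747,200)
step 10: (45882, 2449)  from 2·(16543,883) + (12796,683)
step 11: (62425, 3332)  from 1·(45882,2449) + (16543,883)
(x₁, y₁) = (62425, 3332);  62425² − 351·3332² = 1 ✓

62425 3332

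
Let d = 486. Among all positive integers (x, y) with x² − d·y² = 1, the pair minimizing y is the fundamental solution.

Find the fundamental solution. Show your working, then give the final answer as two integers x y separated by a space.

√486 → a₀=22, period (22,44); ℓ=2 even so k=1
step 0: (22, 1)  from 22·(1,0) + (0,1)
step 1: (485, 22)  from 22·(22,1) + (1,0)
→ (485, 22).  Check: 485²=235225, 486·22²=235224, difference 1.

485 22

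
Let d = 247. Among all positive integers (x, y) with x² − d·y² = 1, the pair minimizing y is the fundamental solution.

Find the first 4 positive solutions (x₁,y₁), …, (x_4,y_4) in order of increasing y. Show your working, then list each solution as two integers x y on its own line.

√247 = [15; 1,2,1,1,9,1,9,1,1,2,1,30, …], period ℓ=12 (even) → k=11
k=0  a_k=15  p_k/q_k = 15/1
…
k=3  a_k=1  p_k/q_k = 63/4
…
k=5  a_k=9  p_k/q_k = 1053/67
…
k=7  a_k=9  p_k/q_k = 11520/733
k=8  a_k=1  p_k/q_k = 12683/807
…
k=10  a_k=2  p_k/q_k = 61089/3887
k=11  a_k=1  p_k/q_k = 85292/5427
→ (85292, 5427).  Check: 85292²=7274725264, 247·5427²=7274725263, difference 1.
k=2:  x_2 = 85292·85292+247·5427·5427 = 14549450527,  y_2 = 85292·5427+5427·85292 = 925759368
k=3:  x_3 = 85292·14549450527+247·5427·925759368 = 2481903468612476,  y_3 = 85292·925759368+5427·14549450527 = 157919736025485
k=4:  x_4 = 85292·2481903468612476+247·5427·157919736025485 = 423373021275241155457,  y_4 = 85292·157919736025485+5427·2481903468612476 = 26938580249245573872

85292 5427
14549450527 925759368
2481903468612476 157919736025485
423373021275241155457 26938580249245573872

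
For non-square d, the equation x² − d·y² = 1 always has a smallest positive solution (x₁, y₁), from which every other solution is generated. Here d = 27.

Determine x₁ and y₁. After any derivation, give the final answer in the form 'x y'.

√27 = [5; 5,10, …], period ℓ=2 (even) → k=1
i=0: a=5 ⇒ p=5, q=1
i=1: a=5 ⇒ p=26, q=5
fundamental: x₁=26, y₁=5  (since 676 − 27·25 = 1)

26 5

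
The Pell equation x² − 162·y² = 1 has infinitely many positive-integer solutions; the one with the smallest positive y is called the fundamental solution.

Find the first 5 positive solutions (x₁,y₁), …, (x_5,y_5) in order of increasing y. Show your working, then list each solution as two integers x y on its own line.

[12; 1,2,1,2,12,2,1,2,1,24] for √162; ℓ=10 ⇒ convergent index 9
k=0  a_k=12  p_k/q_k = 12/1
k=1  a_k=1  p_k/q_k = 13/1
k=2  a_k=2  p_k/q_k = 38/3
k=3  a_k=1  p_k/q_k = 51/4
k=4  a_k=2  p_k/q_k = 140/11
k=5  a_k=12  p_k/q_k = 1731/136
k=6  a_k=2  p_k/q_k = 3602/283
…
k=8  a_k=2  p_k/q_k = 14268/1121
k=9  a_k=1  p_k/q_k = 19601/1540
(x₁, y₁) = (19601, 1540);  19601² − 162·1540² = 1 ✓
n=2: (19601,1540)∘(19601,1540) = (19601·19601+162·1540·1540, 19601·1540+1540·19601) = (768398401,60371080)
n=3: (768398401,60371080)∘(19601,1540) = (19601·768398401+162·1540·60371080, 19601·60371080+1540·768398401) = (30122754096401,2366667076620)
n=4: (30122754096401,2366667076620)∘(19601,1540) = (19601·30122754096401+162·1540·2366667076620, 19601·2366667076620+1540·30122754096401) = (1180872205318713601,92778082677286160)
n=5: (1180872205318713601,92778082677286160)∘(19601,1540) = (19601·1180872205318713601+162·1540·92778082677286160, 19601·92778082677286160+1540·1180872205318713601) = (46292552162781456490001,3637086394748304967700)

19601 1540
768398401 60371080
30122754096401 2366667076620
1180872205318713601 92778082677286160
46292552162781456490001 3637086394748304967700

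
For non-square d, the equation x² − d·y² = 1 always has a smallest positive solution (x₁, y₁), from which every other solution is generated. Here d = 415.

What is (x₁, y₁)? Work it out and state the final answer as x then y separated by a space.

d=415: √d = [20; 2,1,2,4,6,…,1,2,40] (ℓ=16, even), read p_15/q_15
k=0  a_k=20  p_k/q_k = 20/1
…
k=4  a_k=4  p_k/q_k = 713/35
…
k=6  a_k=1  p_k/q_k = 5154/253
k=7  a_k=1  p_k/q_k = 9595/471
…
k=10  a_k=1  p_k/q_k = 77473/3803
…
k=14  a_k=1  p_k/q_k = 6841255/335824
k=15  a_k=2  p_k/q_k = 18412804/903849
fundamental: x₁=18412804, y₁=903849  (since 339031351142416 − 415·816943014801 = 1)

18412804 903849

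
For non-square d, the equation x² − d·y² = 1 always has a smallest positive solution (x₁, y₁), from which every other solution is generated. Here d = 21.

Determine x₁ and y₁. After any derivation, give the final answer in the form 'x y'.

55 12

[4; 1,1,2,1,1,8] for √21; ℓ=6 ⇒ convergent index 5
a_0=4:  p_0=4·1+0=4,  q_0=4·0+1=1
a_1=1:  p_1=1·4+1=5,  q_1=1·1+0=1
a_2=1:  p_2=1·5+4=9,  q_2=1·1+1=2
…
a_4=1:  p_4=1·23+9=32,  q_4=1·5+2=7
a_5=1:  p_5=1·32+23=55,  q_5=1·7+5=12
(x₁, y₁) = (55, 12);  55² − 21·12² = 1 ✓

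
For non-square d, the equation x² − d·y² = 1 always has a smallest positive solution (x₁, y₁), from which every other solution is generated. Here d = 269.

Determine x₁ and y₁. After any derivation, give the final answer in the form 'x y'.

√269 = [16; 2,2,32, …], period ℓ=3 (odd) → k=5
a_0=16:  p_0=16·1+0=16,  q_0=16·0+1=1
a_1=2:  p_1=2·16+1=33,  q_1=2·1+0=2
…
a_3=32:  p_3=32·82+33=2657,  q_3=32·5+2=162
a_4=2:  p_4=2·2657+82=5396,  q_4=2·162+5=329
a_5=2:  p_5=2·5396+2657=13449,  q_5=2·329+162=820
fundamental: x₁=13449, y₁=820  (since 180875601 − 269·672400 = 1)

13449 820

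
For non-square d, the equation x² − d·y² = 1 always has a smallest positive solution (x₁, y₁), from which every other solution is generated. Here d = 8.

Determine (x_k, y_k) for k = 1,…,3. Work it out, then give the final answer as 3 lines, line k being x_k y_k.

d=8: √d = [2; 1,4] (ℓ=2, even), read p_1/q_1
k=0  a_k=2  p_k/q_k = 2/1
k=1  a_k=1  p_k/q_k = 3/1
→ (3, 1).  Check: 3²=9, 8·1²=8, difference 1.
n=2: (3,1)∘(3,1) = (3·3+8·1·1, 3·1+1·3) = (17,6)
n=3: (17,6)∘(3,1) = (3·17+8·1·6, 3·6+1·17) = (99,35)

3 1
17 6
99 35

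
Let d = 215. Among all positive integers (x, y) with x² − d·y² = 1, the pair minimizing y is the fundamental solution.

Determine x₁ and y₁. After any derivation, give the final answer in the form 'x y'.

[14; 1,1,1,28] for √215; ℓ=4 ⇒ convergent index 3
a_0=14:  p_0=14·1+0=14,  q_0=14·0+1=1
…
a_2=1:  p_2=1·15+14=29,  q_2=1·1+1=2
a_3=1:  p_3=1·29+15=44,  q_3=1·2+1=3
(x₁, y₁) = (44, 3);  44² − 215·3² = 1 ✓

44 3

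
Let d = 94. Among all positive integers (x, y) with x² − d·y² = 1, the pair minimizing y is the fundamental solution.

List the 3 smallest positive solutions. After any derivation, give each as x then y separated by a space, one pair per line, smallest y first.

2143295 221064
9187426914049 947610731760
39382732335491159615 4062018686654877336

d=94: √d = [9; 1,2,3,1,1,…,2,1,18] (ℓ=16, even), read p_15/q_15
a_0=9:  p_0=9·1+0=9,  q_0=9·0+1=1
…
a_2=2:  p_2=2·10+9=29,  q_2=2·1+1=3
a_3=3:  p_3=3·29+10=97,  q_3=3·3+1=10
a_4=1:  p_4=1·97+29=126,  q_4=1·10+3=13
a_5=1:  p_5=1·126+97=223,  q_5=1·13+10=23
…
a_7=1:  p_7=1·1241+223=1464,  q_7=1·128+23=151
a_8=8:  p_8=8·1464+1241=12953,  q_8=8·151+128=1336
…
a_10=5:  p_10=5·14417+12953=85038,  q_10=5·1487+1336=8771
…
a_12=1:  p_12=1·99455+85038=184493,  q_12=1·10258+8771=19029
…
a_14=2:  p_14=2·652934+184493=1490361,  q_14=2·67345+19029=153719
a_15=1:  p_15=1·1490361+652934=2143295,  q_15=1·153719+67345=221064
→ (2143295, 221064).  Check: 2143295²=4593713457025, 94·221064²=4593713457024, difference 1.
(x_2, y_2) = (2143295·2143295 + 94·221064·221064, 2143295·221064 + 221064·2143295) = (9187426914049, 947610731760)
(x_3, y_3) = (2143295·9187426914049 + 94·221064·947610731760, 2143295·947610731760 + 221064·9187426914049) = (39382732335491159615, 4062018686654877336)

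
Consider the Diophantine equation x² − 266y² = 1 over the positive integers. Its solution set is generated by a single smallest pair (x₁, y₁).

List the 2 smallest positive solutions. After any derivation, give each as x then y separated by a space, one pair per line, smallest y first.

d=266: √d = [16; 3,4,3,32] (ℓ=4, even), read p_3/q_3
i=0: a=16 ⇒ p=16, q=1
i=1: a=3 ⇒ p=49, q=3
i=2: a=4 ⇒ p=212, q=13
i=3: a=3 ⇒ p=685, q=42
→ (685, 42).  Check: 685²=469225, 266·42²=469224, difference 1.
(x_2, y_2) = (685·685 + 266·42·42, 685·42 + 42·685) = (938449, 57540)

685 42
938449 57540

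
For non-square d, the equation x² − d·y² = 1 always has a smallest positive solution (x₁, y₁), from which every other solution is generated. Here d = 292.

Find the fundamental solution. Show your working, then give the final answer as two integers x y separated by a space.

√292 → a₀=17, period (11,2,1,3,8,3,1,2,11,34); ℓ=10 even so k=9
step 0: (17, 1)  from 17·(1,0) + (0,1)
step 1: (188, 11)  from 11·(17,1) + (1,0)
step 2: (393, 23)  from 2·(188,11) + (17,1)
step 3: (581, 34)  from 1·(393,23) + (188,11)
step 4: (2136, 125)  from 3·(581,34) + (393,23)
step 5: (17669, 1034)  from 8·(2136,125) + (581,34)
step 6: (55143, 3227)  from 3·(17669,1034) + (2136,125)
step 7: (72812, 4261)  from 1·(55143,3227) + (17669,1034)
step 8: (200767, 11749)  from 2·(72812,4261) + (55143,3227)
step 9: (2281249, 133500)  from 11·(200767,11749) + (72812,4261)
→ (2281249, 133500).  Check: 2281249²=5204097000001, 292·133500²=5204097000000, difference 1.

2281249 133500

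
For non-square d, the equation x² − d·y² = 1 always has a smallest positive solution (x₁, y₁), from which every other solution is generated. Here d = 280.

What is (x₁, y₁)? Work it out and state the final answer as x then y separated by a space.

√280 → a₀=16, period (1,2,1,2,1,32); ℓ=6 even so k=5
k=0  a_k=16  p_k/q_k = 16/1
k=1  a_k=1  p_k/q_k = 17/1
k=2  a_k=2  p_k/q_k = 50/3
k=3  a_k=1  p_k/q_k = 67/4
k=4  a_k=2  p_k/q_k = 184/11
k=5  a_k=1  p_k/q_k = 251/15
fundamental: x₁=251, y₁=15  (since 63001 − 280·225 = 1)

251 15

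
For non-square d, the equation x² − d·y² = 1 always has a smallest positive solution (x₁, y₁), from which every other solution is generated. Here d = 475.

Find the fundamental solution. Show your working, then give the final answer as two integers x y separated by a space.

57799 2652

√475 → a₀=21, period (1,3,1,6,2,6,1,3,1,42); ℓ=10 even so k=9
a_0=21:  p_0=21·1+0=21,  q_0=21·0+1=1
…
a_2=3:  p_2=3·22+21=87,  q_2=3·1+1=4
…
a_5=2:  p_5=2·741+109=1591,  q_5=2·34+5=73
a_6=6:  p_6=6·1591+741=10287,  q_6=6·73+34=472
…
a_8=3:  p_8=3·11878+10287=45921,  q_8=3·545+472=2107
a_9=1:  p_9=1·45921+11878=57799,  q_9=1·2107+545=2652
(x₁, y₁) = (57799, 2652);  57799² − 475·2652² = 1 ✓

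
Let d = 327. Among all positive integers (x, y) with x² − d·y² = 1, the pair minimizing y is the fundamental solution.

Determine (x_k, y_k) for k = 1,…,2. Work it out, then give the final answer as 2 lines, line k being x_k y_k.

√327 = [18; 12,36, …], period ℓ=2 (even) → k=1
step 0: (18, 1)  from 18·(1,0) + (0,1)
step 1: (217, 12)  from 12·(18,1) + (1,0)
→ (217, 12).  Check: 217²=47089, 327·12²=47088, difference 1.
(x_2, y_2) = (217·217 + 327·12·12, 217·12 + 12·217) = (94177, 5208)

217 12
94177 5208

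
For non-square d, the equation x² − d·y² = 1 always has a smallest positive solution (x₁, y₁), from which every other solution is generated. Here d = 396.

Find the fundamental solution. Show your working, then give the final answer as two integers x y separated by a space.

d=396: √d = [19; 1,8,1,38] (ℓ=4, even), read p_3/q_3
step 0: (19, 1)  from 19·(1,0) + (0,1)
step 1: (20, 1)  from 1·(19,1) + (1,0)
step 2: (179, 9)  from 8·(20,1) + (19,1)
step 3: (199, 10)  from 1·(179,9) + (20,1)
fundamental: x₁=199, y₁=10  (since 39601 − 396·100 = 1)

199 10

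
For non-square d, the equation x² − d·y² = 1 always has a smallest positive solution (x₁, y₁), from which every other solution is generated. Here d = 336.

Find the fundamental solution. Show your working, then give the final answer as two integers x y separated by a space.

√336 → a₀=18, period (3,36); ℓ=2 even so k=1
i=0: a=18 ⇒ p=18, q=1
i=1: a=3 ⇒ p=55, q=3
→ (55, 3).  Check: 55²=3025, 336·3²=3024, difference 1.

55 3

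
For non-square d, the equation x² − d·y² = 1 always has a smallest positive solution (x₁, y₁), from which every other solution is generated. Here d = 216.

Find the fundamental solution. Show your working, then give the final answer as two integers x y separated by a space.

√216 = [14; 1,2,3,2,1,28, …], period ℓ=6 (even) → k=5
k=0  a_k=14  p_k/q_k = 14/1
k=1  a_k=1  p_k/q_k = 15/1
k=2  a_k=2  p_k/q_k = 44/3
k=3  a_k=3  p_k/q_k = 147/10
k=4  a_k=2  p_k/q_k = 338/23
k=5  a_k=1  p_k/q_k = 485/33
fundamental: x₁=485, y₁=33  (since 235225 − 216·1089 = 1)

485 33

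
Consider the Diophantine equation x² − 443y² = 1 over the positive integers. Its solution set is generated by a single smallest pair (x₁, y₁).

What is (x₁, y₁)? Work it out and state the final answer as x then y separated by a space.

√443 → a₀=21, period (21,42); ℓ=2 even so k=1
a_0=21:  p_0=21·1+0=21,  q_0=21·0+1=1
a_1=21:  p_1=21·21+1=442,  q_1=21·1+0=21
(x₁, y₁) = (442, 21);  442² − 443·21² = 1 ✓

442 21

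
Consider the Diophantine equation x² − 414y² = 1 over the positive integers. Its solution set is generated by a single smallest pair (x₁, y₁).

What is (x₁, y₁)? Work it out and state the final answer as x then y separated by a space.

24335 1196

d=414: √d = [20; 2,1,7,2,7,1,2,40] (ℓ=8, even), read p_7/q_7
k=0  a_k=20  p_k/q_k = 20/1
…
k=2  a_k=1  p_k/q_k = 61/3
k=3  a_k=7  p_k/q_k = 468/23
k=4  a_k=2  p_k/q_k = 997/49
k=5  a_k=7  p_k/q_k = 7447/366
k=6  a_k=1  p_k/q_k = 8444/415
k=7  a_k=2  p_k/q_k = 24335/1196
(x₁, y₁) = (24335, 1196);  24335² − 414·1196² = 1 ✓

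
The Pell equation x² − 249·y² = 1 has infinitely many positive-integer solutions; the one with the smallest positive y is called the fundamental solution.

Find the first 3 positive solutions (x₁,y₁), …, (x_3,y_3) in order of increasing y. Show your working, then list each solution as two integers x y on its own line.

[15; 1,3,1,1,5,…,3,1,30] for √249; ℓ=16 ⇒ convergent index 15
step 0: (15, 1)  from 15·(1,0) + (0,1)
step 1: (16, 1)  from 1·(15,1) + (1,0)
step 2: (63, 4)  from 3·(16,1) + (15,1)
step 3: (79, 5)  from 1·(63,4) + (16,1)
step 4: (142, 9)  from 1·(79,5) + (63,4)
step 5: (789, 50)  from 5·(142,9) + (79,5)
step 6: (931, 59)  from 1·(789,50) + (142,9)
step 7: (3582, 227)  from 3·(931,59) + (789,50)
…
step 11: (866765, 54929)  from 5·(150586,9543) + (113835,7214)
step 12: (1017351, 64472)  from 1·(866765,54929) + (150586,9543)
step 13: (1884116, 119401)  from 1·(1017351,64472) + (866765,54929)
step 14: (6669699, 422675)  from 3·(1884116,119401) + (1017351,64472)
step 15: (8553815, 542076)  from 1·(6669699,422675) + (1884116,119401)
(x₁, y₁) = (8553815, 542076);  8553815² − 249·542076² = 1 ✓
n=2: (8553815,542076)∘(8553815,542076) = (8553815·8553815+249·542076·542076, 8553815·542076+542076·8553815) = (146335502108449,9273635639880)
n=3: (146335502108449,9273635639880)∘(8553815,542076) = (8553815·146335502108449+249·542076·9273635639880, 8553815·9273635639880+542076·146335502108449) = (2503453625935556812055,158649927281879742324)

8553815 542076
146335502108449 9273635639880
2503453625935556812055 158649927281879742324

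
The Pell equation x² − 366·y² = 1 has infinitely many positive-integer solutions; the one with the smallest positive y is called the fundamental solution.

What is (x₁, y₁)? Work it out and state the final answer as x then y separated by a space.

907925 47458

[19; 7,1,1,1,2,12,2,1,1,1,7,38] for √366; ℓ=12 ⇒ convergent index 11
a_0=19:  p_0=19·1+0=19,  q_0=19·0+1=1
…
a_3=1:  p_3=1·153+134=287,  q_3=1·8+7=15
a_4=1:  p_4=1·287+153=440,  q_4=1·15+8=23
a_5=2:  p_5=2·440+287=1167,  q_5=2·23+15=61
…
a_9=1:  p_9=1·44499+30055=74554,  q_9=1·2326+1571=3897
a_10=1:  p_10=1·74554+44499=119053,  q_10=1·3897+2326=6223
a_11=7:  p_11=7·119053+74554=907925,  q_11=7·6223+3897=47458
(x₁, y₁) = (907925, 47458);  907925² − 366·47458² = 1 ✓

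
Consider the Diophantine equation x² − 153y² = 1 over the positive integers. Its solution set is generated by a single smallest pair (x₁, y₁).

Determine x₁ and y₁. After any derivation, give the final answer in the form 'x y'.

[12; 2,1,2,2,2,1,2,24] for √153; ℓ=8 ⇒ convergent index 7
step 0: (12, 1)  from 12·(1,0) + (0,1)
step 1: (25, 2)  from 2·(12,1) + (1,0)
step 2: (37, 3)  from 1·(25,2) + (12,1)
step 3: (99, 8)  from 2·(37,3) + (25,2)
step 4: (235, 19)  from 2·(99,8) + (37,3)
…
step 6: (804, 65)  from 1·(569,46) + (235,19)
step 7: (2177, 176)  from 2·(804,65) + (569,46)
→ (2177, 176).  Check: 2177²=4739329, 153·176²=4739328, difference 1.

2177 176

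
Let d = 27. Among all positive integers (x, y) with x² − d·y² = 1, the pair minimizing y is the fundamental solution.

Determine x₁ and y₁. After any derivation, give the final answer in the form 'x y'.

[5; 5,10] for √27; ℓ=2 ⇒ convergent index 1
a_0=5:  p_0=5·1+0=5,  q_0=5·0+1=1
a_1=5:  p_1=5·5+1=26,  q_1=5·1+0=5
(x₁, y₁) = (26, 5);  26² − 27·5² = 1 ✓

26 5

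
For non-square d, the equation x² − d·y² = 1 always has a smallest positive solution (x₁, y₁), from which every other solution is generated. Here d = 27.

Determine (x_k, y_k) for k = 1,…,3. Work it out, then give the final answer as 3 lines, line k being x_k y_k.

d=27: √d = [5; 5,10] (ℓ=2, even), read p_1/q_1
a_0=5:  p_0=5·1+0=5,  q_0=5·0+1=1
a_1=5:  p_1=5·5+1=26,  q_1=5·1+0=5
fundamental: x₁=26, y₁=5  (since 676 − 27·25 = 1)
k=2:  x_2 = 26·26+27·5·5 = 1351,  y_2 = 26·5+5·26 = 260
k=3:  x_3 = 26·1351+27·5·260 = 70226,  y_3 = 26·260+5·1351 = 13515

26 5
1351 260
70226 13515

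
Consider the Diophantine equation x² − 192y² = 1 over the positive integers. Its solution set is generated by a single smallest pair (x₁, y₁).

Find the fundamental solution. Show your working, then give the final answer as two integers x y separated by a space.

√192 → a₀=13, period (1,5,1,26); ℓ=4 even so k=3
step 0: (13, 1)  from 13·(1,0) + (0,1)
step 1: (14, 1)  from 1·(13,1) + (1,0)
step 2: (83, 6)  from 5·(14,1) + (13,1)
step 3: (97, 7)  from 1·(83,6) + (14,1)
(x₁, y₁) = (97, 7);  97² − 192·7² = 1 ✓

97 7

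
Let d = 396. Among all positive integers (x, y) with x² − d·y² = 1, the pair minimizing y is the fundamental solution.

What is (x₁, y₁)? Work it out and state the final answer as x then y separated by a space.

199 10

d=396: √d = [19; 1,8,1,38] (ℓ=4, even), read p_3/q_3
step 0: (19, 1)  from 19·(1,0) + (0,1)
step 1: (20, 1)  from 1·(19,1) + (1,0)
step 2: (179, 9)  from 8·(20,1) + (19,1)
step 3: (199, 10)  from 1·(179,9) + (20,1)
→ (199, 10).  Check: 199²=39601, 396·10²=39600, difference 1.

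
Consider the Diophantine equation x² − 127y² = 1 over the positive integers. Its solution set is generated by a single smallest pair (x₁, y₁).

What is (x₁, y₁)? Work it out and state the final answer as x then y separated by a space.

d=127: √d = [11; 3,1,2,2,7,11,7,2,2,1,3,22] (ℓ=12, even), read p_11/q_11
a_0=11:  p_0=11·1+0=11,  q_0=11·0+1=1
…
a_2=1:  p_2=1·34+11=45,  q_2=1·3+1=4
…
a_6=11:  p_6=11·2175+293=24218,  q_6=11·193+26=2149
a_7=7:  p_7=7·24218+2175=171701,  q_7=7·2149+193=15236
a_8=2:  p_8=2·171701+24218=367620,  q_8=2·15236+2149=32621
a_9=2:  p_9=2·367620+171701=906941,  q_9=2·32621+15236=80478
a_10=1:  p_10=1·906941+367620=1274561,  q_10=1·80478+32621=113099
a_11=3:  p_11=3·1274561+906941=4730624,  q_11=3·113099+80478=419775
(x₁, y₁) = (4730624, 419775);  4730624² − 127·419775² = 1 ✓

4730624 419775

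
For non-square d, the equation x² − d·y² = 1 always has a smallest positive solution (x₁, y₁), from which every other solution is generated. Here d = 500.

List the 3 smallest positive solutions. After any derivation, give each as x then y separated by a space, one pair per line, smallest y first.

930249 41602
1730726404001 77400437796
3220013013190122249 144003359718540806

d=500: √d = [22; 2,1,3,2,1,…,1,2,44] (ℓ=14, even), read p_13/q_13
i=0: a=22 ⇒ p=22, q=1
i=1: a=2 ⇒ p=45, q=2
i=2: a=1 ⇒ p=67, q=3
i=3: a=3 ⇒ p=246, q=11
i=4: a=2 ⇒ p=559, q=25
…
i=6: a=1 ⇒ p=1364, q=61
i=7: a=10 ⇒ p=14445, q=646
i=8: a=1 ⇒ p=15809, q=707
…
i=10: a=2 ⇒ p=76317, q=3413
…
i=12: a=1 ⇒ p=335522, q=15005
i=13: a=2 ⇒ p=930249, q=41602
fundamental: x₁=930249, y₁=41602  (since 865363202001 − 500·1730726404 = 1)
(x_2, y_2) = (930249·930249 + 500·41602·41602, 930249·41602 + 41602·930249) = (1730726404001, 77400437796)
(x_3, y_3) = (930249·1730726404001 + 500·41602·77400437796, 930249·77400437796 + 41602·1730726404001) = (3220013013190122249, 144003359718540806)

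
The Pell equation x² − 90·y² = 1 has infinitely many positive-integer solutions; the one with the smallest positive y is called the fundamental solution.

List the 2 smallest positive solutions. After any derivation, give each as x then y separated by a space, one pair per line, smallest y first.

19 2
721 76

d=90: √d = [9; 2,18] (ℓ=2, even), read p_1/q_1
step 0: (9, 1)  from 9·(1,0) + (0,1)
step 1: (19, 2)  from 2·(9,1) + (1,0)
fundamental: x₁=19, y₁=2  (since 361 − 90·4 = 1)
(19+2√90)^2 = 721 + 76√90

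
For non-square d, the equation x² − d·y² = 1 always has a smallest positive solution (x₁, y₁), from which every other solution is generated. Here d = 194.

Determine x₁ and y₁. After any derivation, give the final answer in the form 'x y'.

195 14

d=194: √d = [13; 1,12,1,26] (ℓ=4, even), read p_3/q_3
step 0: (13, 1)  from 13·(1,0) + (0,1)
step 1: (14, 1)  from 1·(13,1) + (1,0)
step 2: (181, 13)  from 12·(14,1) + (13,1)
step 3: (195, 14)  from 1·(181,13) + (14,1)
(x₁, y₁) = (195, 14);  195² − 194·14² = 1 ✓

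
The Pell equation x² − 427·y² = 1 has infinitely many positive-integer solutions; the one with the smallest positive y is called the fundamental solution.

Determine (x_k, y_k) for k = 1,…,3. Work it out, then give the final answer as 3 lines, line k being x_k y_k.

[20; 1,1,1,40] for √427; ℓ=4 ⇒ convergent index 3
step 0: (20, 1)  from 20·(1,0) + (0,1)
step 1: (21, 1)  from 1·(20,1) + (1,0)
step 2: (41, 2)  from 1·(21,1) + (20,1)
step 3: (62, 3)  from 1·(41,2) + (21,1)
fundamental: x₁=62, y₁=3  (since 3844 − 427·9 = 1)
n=2: (62,3)∘(62,3) = (62·62+427·3·3, 62·3+3·62) = (7687,372)
n=3: (7687,372)∘(62,3) = (62·7687+427·3·372, 62·372+3·7687) = (953126,46125)

62 3
7687 372
953126 46125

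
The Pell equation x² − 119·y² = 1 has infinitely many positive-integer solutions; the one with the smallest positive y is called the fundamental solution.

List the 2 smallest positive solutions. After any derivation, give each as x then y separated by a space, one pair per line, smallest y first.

120 11
28799 2640

d=119: √d = [10; 1,9,1,20] (ℓ=4, even), read p_3/q_3
k=0  a_k=10  p_k/q_k = 10/1
k=1  a_k=1  p_k/q_k = 11/1
k=2  a_k=9  p_k/q_k = 109/10
k=3  a_k=1  p_k/q_k = 120/11
fundamental: x₁=120, y₁=11  (since 14400 − 119·121 = 1)
(120+11√119)^2 = 28799 + 2640√119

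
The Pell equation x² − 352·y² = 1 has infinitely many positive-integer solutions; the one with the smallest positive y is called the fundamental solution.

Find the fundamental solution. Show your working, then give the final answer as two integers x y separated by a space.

77617 4137

√352 = [18; 1,3,5,9,5,3,1,36, …], period ℓ=8 (even) → k=7
a_0=18:  p_0=18·1+0=18,  q_0=18·0+1=1
…
a_2=3:  p_2=3·19+18=75,  q_2=3·1+1=4
…
a_4=9:  p_4=9·394+75=3621,  q_4=9·21+4=193
a_5=5:  p_5=5·3621+394=18499,  q_5=5·193+21=986
a_6=3:  p_6=3·18499+3621=59118,  q_6=3·986+193=3151
a_7=1:  p_7=1·59118+18499=77617,  q_7=1·3151+986=4137
→ (77617, 4137).  Check: 77617²=6024398689, 352·4137²=6024398688, difference 1.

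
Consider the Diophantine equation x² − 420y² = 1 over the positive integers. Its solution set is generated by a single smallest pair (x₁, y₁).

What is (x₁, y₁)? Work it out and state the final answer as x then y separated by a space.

√420 = [20; 2,40, …], period ℓ=2 (even) → k=1
k=0  a_k=20  p_k/q_k = 20/1
k=1  a_k=2  p_k/q_k = 41/2
fundamental: x₁=41, y₁=2  (since 1681 − 420·4 = 1)

41 2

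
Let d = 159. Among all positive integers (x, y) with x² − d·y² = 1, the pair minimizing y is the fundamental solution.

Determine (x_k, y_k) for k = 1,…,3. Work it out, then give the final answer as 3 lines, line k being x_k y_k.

[12; 1,1,1,1,3,1,1,1,1,24] for √159; ℓ=10 ⇒ convergent index 9
i=0: a=12 ⇒ p=12, q=1
i=1: a=1 ⇒ p=13, q=1
…
i=8: a=1 ⇒ p=807, q=64
i=9: a=1 ⇒ p=1324, q=105
fundamental: x₁=1324, y₁=105  (since 1752976 − 159·11025 = 1)
n=2: (1324,105)∘(1324,105) = (1324·1324+159·105·105, 1324·105+105·1324) = (3505951,278040)
n=3: (3505951,278040)∘(1324,105) = (1324·3505951+159·105·278040, 1324·278040+105·3505951) = (9283756924,736249815)

1324 105
3505951 278040
9283756924 736249815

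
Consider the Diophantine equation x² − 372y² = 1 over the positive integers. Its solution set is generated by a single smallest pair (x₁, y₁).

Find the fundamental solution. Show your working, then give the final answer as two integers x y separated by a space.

d=372: √d = [19; 3,2,12,2,3,38] (ℓ=6, even), read p_5/q_5
k=0  a_k=19  p_k/q_k = 19/1
k=1  a_k=3  p_k/q_k = 58/3
…
k=4  a_k=2  p_k/q_k = 3491/181
k=5  a_k=3  p_k/q_k = 12151/630
→ (12151, 630).  Check: 12151²=147646801, 372·630²=147646800, difference 1.

12151 630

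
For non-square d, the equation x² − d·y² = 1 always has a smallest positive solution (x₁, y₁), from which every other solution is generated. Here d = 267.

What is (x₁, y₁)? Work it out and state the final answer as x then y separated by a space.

√267 → a₀=16, period (2,1,15,1,2,32); ℓ=6 even so k=5
a_0=16:  p_0=16·1+0=16,  q_0=16·0+1=1
a_1=2:  p_1=2·16+1=33,  q_1=2·1+0=2
…
a_4=1:  p_4=1·768+49=817,  q_4=1·47+3=50
a_5=2:  p_5=2·817+768=2402,  q_5=2·50+47=147
fundamental: x₁=2402, y₁=147  (since 5769604 − 267·21609 = 1)

2402 147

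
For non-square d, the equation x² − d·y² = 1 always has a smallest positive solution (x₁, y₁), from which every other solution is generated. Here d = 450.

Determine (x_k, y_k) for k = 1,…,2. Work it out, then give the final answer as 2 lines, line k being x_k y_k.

19601 924
768398401 36222648

√450 → a₀=21, period (4,1,2,4,2,1,4,42); ℓ=8 even so k=7
k=0  a_k=21  p_k/q_k = 21/1
k=1  a_k=4  p_k/q_k = 85/4
k=2  a_k=1  p_k/q_k = 106/5
k=3  a_k=2  p_k/q_k = 297/14
k=4  a_k=4  p_k/q_k = 1294/61
k=5  a_k=2  p_k/q_k = 2885/136
k=6  a_k=1  p_k/q_k = 4179/197
k=7  a_k=4  p_k/q_k = 19601/924
fundamental: x₁=19601, y₁=924  (since 384199201 − 450·853776 = 1)
(x_2, y_2) = (19601·19601 + 450·924·924, 19601·924 + 924·19601) = (768398401, 36222648)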